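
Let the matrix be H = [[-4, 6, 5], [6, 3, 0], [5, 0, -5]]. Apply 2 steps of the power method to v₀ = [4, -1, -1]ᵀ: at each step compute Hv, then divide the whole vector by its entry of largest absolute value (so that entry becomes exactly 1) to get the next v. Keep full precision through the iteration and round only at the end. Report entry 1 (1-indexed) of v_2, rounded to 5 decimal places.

1.00000

Hv0 = (-27.000000, 21.000000, 25.000000); divide by -27.000000 → v1 = (1.000000, -0.777778, -0.925926)
Hv1 = (-13.296296, 3.666667, 9.629630); divide by -13.296296 → v2 = (1.000000, -0.275766, -0.724234)
Requested entry of v2: 359/359 = 1.00000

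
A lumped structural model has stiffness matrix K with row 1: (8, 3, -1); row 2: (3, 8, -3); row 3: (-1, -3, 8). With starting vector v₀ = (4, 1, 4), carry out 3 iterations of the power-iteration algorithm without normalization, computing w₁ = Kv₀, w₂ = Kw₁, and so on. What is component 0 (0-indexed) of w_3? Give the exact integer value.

2077

w1 = Kv₀ = (8·4 + 3·1 + (-1)·4; 3·4 + 8·1 + (-3)·4; (-1)·4 + (-3)·1 + 8·4) = (31, 8, 25)
w2 = Kw1 = (8·31 + 3·8 + (-1)·25; 3·31 + 8·8 + (-3)·25; (-1)·31 + (-3)·8 + 8·25) = (247, 82, 145)
w3 = Kw2 = (2077, 962, 667)
The requested component of w3 is 2077.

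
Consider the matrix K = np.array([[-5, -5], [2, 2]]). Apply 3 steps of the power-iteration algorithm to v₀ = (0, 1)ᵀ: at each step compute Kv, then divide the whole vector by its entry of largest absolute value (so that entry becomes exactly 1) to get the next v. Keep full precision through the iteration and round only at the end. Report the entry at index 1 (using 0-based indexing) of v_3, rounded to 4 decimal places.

Kv0 = (-5.00000, 2.00000); divide by -5.00000 → v1 = (1.00000, -0.40000)
Kv1 = (-3.00000, 1.20000); divide by -3.00000 → v2 = (1.00000, -0.40000)
Kv2 = (-3.00000, 1.20000); divide by -3.00000 → v3 = (1.00000, -0.40000)
Requested entry of v3: 18/-45 = -0.4000

-0.4000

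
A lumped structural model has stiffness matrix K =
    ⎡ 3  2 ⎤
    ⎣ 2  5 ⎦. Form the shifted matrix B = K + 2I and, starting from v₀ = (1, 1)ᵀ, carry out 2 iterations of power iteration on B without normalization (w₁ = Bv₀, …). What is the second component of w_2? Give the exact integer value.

B = K + 2I has rows (5, 2); (2, 7)
w1 = Bv₀ = (7, 9)
w2 = Bw1 = (53, 77)
Requested component of w2: 77

77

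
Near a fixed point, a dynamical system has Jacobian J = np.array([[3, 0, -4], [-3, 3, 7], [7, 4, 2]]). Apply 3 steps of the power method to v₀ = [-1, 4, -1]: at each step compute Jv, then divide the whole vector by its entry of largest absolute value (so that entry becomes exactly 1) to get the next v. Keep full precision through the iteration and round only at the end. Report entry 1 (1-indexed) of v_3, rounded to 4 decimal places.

Jv0 = (1.00000, 8.00000, 7.00000); divide by 8.00000 → v1 = (0.12500, 1.00000, 0.87500)
Jv1 = (-3.12500, 8.75000, 6.62500); divide by 8.75000 → v2 = (-0.35714, 1.00000, 0.75714)
Jv2 = (-4.10000, 9.37143, 3.01429); divide by 9.37143 → v3 = (-0.43750, 1.00000, 0.32165)
Requested entry of v3: -287/656 = -0.4375

-0.4375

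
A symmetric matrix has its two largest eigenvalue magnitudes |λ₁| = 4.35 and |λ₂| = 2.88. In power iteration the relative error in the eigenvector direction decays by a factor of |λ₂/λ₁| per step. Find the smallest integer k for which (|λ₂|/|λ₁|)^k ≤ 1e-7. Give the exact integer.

40

|λ₂/λ₁| = 2.88/4.35 = 0.66207
Need k ≥ ln(1e-7) / ln(0.66207) = -16.1181 / -0.4124 ≈ 39.085
Smallest integer k satisfying the bound: 40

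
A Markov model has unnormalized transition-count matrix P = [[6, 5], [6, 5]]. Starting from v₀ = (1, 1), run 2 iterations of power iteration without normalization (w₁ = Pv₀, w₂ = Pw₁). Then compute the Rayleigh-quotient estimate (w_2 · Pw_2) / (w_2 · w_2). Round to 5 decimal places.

w1 = Pv₀ = (6·1 + 5·1; 6·1 + 5·1) = (11, 11)
w2 = Pw1 = (6·11 + 5·11; 6·11 + 5·11) = (121, 121)
Pw2 = (1331, 1331)
w2·Pw2 = 121·1331 + 121·1331 = 322102; w2·w2 = 121·121 + 121·121 = 29282
λ ≈ 322102/29282 = 11.00000

11.00000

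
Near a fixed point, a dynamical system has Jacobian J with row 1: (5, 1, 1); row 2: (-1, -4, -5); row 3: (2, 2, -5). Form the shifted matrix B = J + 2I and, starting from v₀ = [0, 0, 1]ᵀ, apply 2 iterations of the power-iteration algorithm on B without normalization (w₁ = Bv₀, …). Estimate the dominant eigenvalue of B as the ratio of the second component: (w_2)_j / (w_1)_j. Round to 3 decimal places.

-4.800

B = J + 2I has rows (7, 1, 1); (-1, -2, -5); (2, 2, -3)
w1 = Bv₀ = (7·0 + 1·0 + 1·1; (-1)·0 + (-2)·0 + (-5)·1; 2·0 + 2·0 + (-3)·1) = (1, -5, -3)
w2 = Bw1 = (7·1 + 1·(-5) + 1·(-3); (-1)·1 + (-2)·(-5) + (-5)·(-3); 2·1 + 2·(-5) + (-3)·(-3)) = (-1, 24, 1)
Ratio: 24/-5 = -4.800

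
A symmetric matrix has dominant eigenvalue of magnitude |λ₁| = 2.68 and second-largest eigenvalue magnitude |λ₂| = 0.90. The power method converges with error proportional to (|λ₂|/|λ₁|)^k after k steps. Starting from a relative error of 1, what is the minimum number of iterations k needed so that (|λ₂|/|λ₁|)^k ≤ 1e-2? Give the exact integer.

5

|λ₂/λ₁| = 0.90/2.68 = 0.33582
Need k ≥ ln(1e-2) / ln(0.33582) = -4.6052 / -1.0912 ≈ 4.220
Smallest integer k satisfying the bound: 5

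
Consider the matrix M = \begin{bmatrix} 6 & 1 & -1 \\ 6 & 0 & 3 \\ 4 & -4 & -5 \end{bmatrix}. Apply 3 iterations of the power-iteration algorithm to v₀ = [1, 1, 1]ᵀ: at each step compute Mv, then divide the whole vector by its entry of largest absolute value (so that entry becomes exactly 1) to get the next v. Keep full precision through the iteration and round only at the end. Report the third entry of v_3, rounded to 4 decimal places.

0.1504

Mv0 = (6.00000, 9.00000, -5.00000); divide by 9.00000 → v1 = (0.66667, 1.00000, -0.55556)
Mv1 = (5.55556, 2.33333, 1.44444); divide by 5.55556 → v2 = (1.00000, 0.42000, 0.26000)
Mv2 = (6.16000, 6.78000, 1.02000); divide by 6.78000 → v3 = (0.90855, 1.00000, 0.15044)
Requested entry of v3: 51/339 = 0.1504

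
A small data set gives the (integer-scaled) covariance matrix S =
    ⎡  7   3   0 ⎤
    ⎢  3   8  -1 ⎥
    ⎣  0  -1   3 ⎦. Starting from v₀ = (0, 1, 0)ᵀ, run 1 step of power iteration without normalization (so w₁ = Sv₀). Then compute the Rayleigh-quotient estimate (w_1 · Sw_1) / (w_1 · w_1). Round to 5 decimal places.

9.97297

w1 = Sv₀ = (7·0 + 3·1 + 0·0; 3·0 + 8·1 + (-1)·0; 0·0 + (-1)·1 + 3·0) = (3, 8, -1)
Sw1 = (45, 74, -11)
w1·Sw1 = 3·45 + 8·74 + (-1)·(-11) = 738; w1·w1 = 3·3 + 8·8 + (-1)·(-1) = 74
λ ≈ 738/74 = 9.97297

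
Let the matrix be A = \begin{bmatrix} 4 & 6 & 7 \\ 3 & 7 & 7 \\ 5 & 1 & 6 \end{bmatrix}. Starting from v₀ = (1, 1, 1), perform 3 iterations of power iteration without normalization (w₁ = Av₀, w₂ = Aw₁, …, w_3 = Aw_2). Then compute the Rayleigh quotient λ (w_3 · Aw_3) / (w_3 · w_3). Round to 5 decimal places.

14.78282

w1 = Av₀ = (4·1 + 6·1 + 7·1; 3·1 + 7·1 + 7·1; 5·1 + 1·1 + 6·1) = (17, 17, 12)
w2 = Aw1 = (4·17 + 6·17 + 7·12; 3·17 + 7·17 + 7·12; 5·17 + 1·17 + 6·12) = (254, 254, 174)
w3 = Aw2 = (3758, 3758, 2568)
Aw3 = (55556, 55556, 37956)
w3·Aw3 = 3758·55556 + 3758·55556 + 2568·37956 = 515029904; w3·w3 = 3758·3758 + 3758·3758 + 2568·2568 = 34839752
λ ≈ 515029904/34839752 = 14.78282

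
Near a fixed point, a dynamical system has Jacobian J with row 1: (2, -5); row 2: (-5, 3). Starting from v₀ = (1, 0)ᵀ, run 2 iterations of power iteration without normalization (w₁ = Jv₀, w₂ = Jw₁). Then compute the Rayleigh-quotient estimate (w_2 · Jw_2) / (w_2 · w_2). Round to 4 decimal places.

w1 = Jv₀ = (2·1 + (-5)·0; (-5)·1 + 3·0) = (2, -5)
w2 = Jw1 = (2·2 + (-5)·(-5); (-5)·2 + 3·(-5)) = (29, -25)
Jw2 = (183, -220)
w2·Jw2 = 29·183 + (-25)·(-220) = 10807; w2·w2 = 29·29 + (-25)·(-25) = 1466
λ ≈ 10807/1466 = 7.3718

7.3718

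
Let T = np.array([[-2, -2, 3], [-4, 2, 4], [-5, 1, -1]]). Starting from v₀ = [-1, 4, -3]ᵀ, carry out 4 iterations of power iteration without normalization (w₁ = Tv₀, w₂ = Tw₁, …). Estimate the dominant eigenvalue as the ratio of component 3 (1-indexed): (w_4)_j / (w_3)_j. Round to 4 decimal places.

-4.5053

w1 = Tv₀ = ((-2)·(-1) + (-2)·4 + 3·(-3); (-4)·(-1) + 2·4 + 4·(-3); (-5)·(-1) + 1·4 + (-1)·(-3)) = (-15, 0, 12)
w2 = Tw1 = ((-2)·(-15) + (-2)·0 + 3·12; (-4)·(-15) + 2·0 + 4·12; (-5)·(-15) + 1·0 + (-1)·12) = (66, 108, 63)
w3 = Tw2 = (-159, 204, -285)
w4 = Tw3 = (-945, -96, 1284)
Ratio at component: 1284 / -285 = -4.5053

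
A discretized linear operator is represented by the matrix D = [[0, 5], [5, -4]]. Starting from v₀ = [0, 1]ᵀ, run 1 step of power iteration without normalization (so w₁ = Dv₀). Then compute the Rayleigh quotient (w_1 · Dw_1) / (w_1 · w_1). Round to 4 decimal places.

-6.4390

w1 = Dv₀ = (0·0 + 5·1; 5·0 + (-4)·1) = (5, -4)
Dw1 = (-20, 41)
w1·Dw1 = 5·(-20) + (-4)·41 = -264; w1·w1 = 5·5 + (-4)·(-4) = 41
λ ≈ -264/41 = -6.4390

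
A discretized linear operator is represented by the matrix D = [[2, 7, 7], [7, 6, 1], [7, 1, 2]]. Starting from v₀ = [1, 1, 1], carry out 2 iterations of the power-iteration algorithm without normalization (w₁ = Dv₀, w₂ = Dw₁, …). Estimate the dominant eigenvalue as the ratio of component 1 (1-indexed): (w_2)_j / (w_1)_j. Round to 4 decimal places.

λ ≈ 12.5000

w1 = Dv₀ = (2·1 + 7·1 + 7·1; 7·1 + 6·1 + 1·1; 7·1 + 1·1 + 2·1) = (16, 14, 10)
w2 = Dw1 = (2·16 + 7·14 + 7·10; 7·16 + 6·14 + 1·10; 7·16 + 1·14 + 2·10) = (200, 206, 146)
Ratio at component: 200 / 16 = 12.5000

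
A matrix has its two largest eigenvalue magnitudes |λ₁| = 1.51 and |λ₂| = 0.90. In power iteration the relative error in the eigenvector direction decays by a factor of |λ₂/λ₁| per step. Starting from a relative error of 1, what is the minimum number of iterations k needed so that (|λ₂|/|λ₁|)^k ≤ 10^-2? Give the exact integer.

|λ₂/λ₁| = 0.90/1.51 = 0.59603
Need k ≥ ln(10^-2) / ln(0.59603) = -4.6052 / -0.5175 ≈ 8.899
Smallest integer k satisfying the bound: 9

9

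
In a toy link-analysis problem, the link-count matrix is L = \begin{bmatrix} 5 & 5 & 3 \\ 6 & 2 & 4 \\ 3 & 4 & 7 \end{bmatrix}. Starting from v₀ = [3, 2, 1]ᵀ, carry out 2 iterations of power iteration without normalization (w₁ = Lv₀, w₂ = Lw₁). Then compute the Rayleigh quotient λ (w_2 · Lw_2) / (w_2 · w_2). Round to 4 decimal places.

13.0720

w1 = Lv₀ = (5·3 + 5·2 + 3·1; 6·3 + 2·2 + 4·1; 3·3 + 4·2 + 7·1) = (28, 26, 24)
w2 = Lw1 = (5·28 + 5·26 + 3·24; 6·28 + 2·26 + 4·24; 3·28 + 4·26 + 7·24) = (342, 316, 356)
Lw2 = (4358, 4108, 4782)
w2·Lw2 = 342·4358 + 316·4108 + 356·4782 = 4490956; w2·w2 = 342·342 + 316·316 + 356·356 = 343556
λ ≈ 4490956/343556 = 13.0720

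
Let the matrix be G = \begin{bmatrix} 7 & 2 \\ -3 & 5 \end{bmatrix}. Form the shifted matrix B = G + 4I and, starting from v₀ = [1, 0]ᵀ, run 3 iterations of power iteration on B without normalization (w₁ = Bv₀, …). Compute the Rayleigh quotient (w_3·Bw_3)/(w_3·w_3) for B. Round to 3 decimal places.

μ ≈ 10.736

B = G + 4I has rows (11, 2); (-3, 9)
w1 = Bv₀ = (11, -3)
w2 = Bw1 = (115, -60)
w3 = Bw2 = (1145, -885)
Bw3 = (10825, -11400)
w3·Bw3 = 22483625; w3·w3 = 2094250; μ ≈ 22483625/2094250 = 10.736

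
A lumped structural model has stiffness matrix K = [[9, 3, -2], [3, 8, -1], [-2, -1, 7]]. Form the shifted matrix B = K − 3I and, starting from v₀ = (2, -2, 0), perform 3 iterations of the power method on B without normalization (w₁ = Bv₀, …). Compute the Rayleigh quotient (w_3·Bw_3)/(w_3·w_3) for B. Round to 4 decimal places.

9.1242

B = K − 3I has rows (6, 3, -2); (3, 5, -1); (-2, -1, 4)
w1 = Bv₀ = (6, -4, -2)
w2 = Bw1 = (28, 0, -16)
w3 = Bw2 = (200, 100, -120)
Bw3 = (1740, 1220, -980)
w3·Bw3 = 587600; w3·w3 = 64400; μ ≈ 587600/64400 = 9.1242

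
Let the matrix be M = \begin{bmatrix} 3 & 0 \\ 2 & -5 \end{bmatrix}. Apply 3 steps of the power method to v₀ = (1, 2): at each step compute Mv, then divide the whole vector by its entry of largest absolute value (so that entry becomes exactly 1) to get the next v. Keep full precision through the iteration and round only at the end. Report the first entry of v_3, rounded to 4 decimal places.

-0.1274

Mv0 = (3.00000, -8.00000); divide by -8.00000 → v1 = (-0.37500, 1.00000)
Mv1 = (-1.12500, -5.75000); divide by -5.75000 → v2 = (0.19565, 1.00000)
Mv2 = (0.58696, -4.60870); divide by -4.60870 → v3 = (-0.12736, 1.00000)
Requested entry of v3: 27/-212 = -0.1274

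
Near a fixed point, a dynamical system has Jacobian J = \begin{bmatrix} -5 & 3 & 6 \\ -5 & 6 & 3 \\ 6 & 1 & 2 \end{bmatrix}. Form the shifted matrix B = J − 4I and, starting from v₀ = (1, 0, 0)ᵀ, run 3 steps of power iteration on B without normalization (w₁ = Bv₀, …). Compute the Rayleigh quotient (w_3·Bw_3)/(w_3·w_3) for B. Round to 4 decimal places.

B = J − 4I has rows (-9, 3, 6); (-5, 2, 3); (6, 1, -2)
w1 = Bv₀ = ((-9)·1 + 3·0 + 6·0; (-5)·1 + 2·0 + 3·0; 6·1 + 1·0 + (-2)·0) = (-9, -5, 6)
w2 = Bw1 = ((-9)·(-9) + 3·(-5) + 6·6; (-5)·(-9) + 2·(-5) + 3·6; 6·(-9) + 1·(-5) + (-2)·6) = (102, 53, -71)
w3 = Bw2 = (-1185, -617, 807)
Bw3 = (13656, 7112, -9341)
w3·Bw3 = -28108651; w3·w3 = 2436163; μ ≈ -28108651/2436163 = -11.5381

μ ≈ -11.5381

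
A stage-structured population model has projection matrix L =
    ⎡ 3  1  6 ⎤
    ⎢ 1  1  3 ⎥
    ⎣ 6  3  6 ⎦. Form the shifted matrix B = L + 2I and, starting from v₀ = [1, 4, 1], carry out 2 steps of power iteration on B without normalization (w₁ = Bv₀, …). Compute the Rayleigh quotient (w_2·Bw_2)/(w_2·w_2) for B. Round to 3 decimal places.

13.511

B = L + 2I has rows (5, 1, 6); (1, 3, 3); (6, 3, 8)
w1 = Bv₀ = (15, 16, 26)
w2 = Bw1 = (247, 141, 346)
Bw2 = (3452, 1708, 4673)
w2·Bw2 = 2710330; w2·w2 = 200606; μ ≈ 2710330/200606 = 13.511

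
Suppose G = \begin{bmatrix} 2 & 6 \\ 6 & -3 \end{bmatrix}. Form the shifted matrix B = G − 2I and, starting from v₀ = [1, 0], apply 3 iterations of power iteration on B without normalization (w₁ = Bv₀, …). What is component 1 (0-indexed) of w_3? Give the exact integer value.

366

B = G − 2I has rows (0, 6); (6, -5)
w1 = Bv₀ = (0·1 + 6·0; 6·1 + (-5)·0) = (0, 6)
w2 = Bw1 = (0·0 + 6·6; 6·0 + (-5)·6) = (36, -30)
w3 = Bw2 = (-180, 366)
Requested component of w3: 366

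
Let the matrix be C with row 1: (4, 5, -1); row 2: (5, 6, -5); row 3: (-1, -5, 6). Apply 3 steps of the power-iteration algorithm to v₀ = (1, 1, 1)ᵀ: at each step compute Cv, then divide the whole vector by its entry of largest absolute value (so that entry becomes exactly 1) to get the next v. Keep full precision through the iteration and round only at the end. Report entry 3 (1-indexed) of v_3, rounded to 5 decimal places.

Cv0 = (8.000000, 6.000000, 0.000000); divide by 8.000000 → v1 = (1.000000, 0.750000, 0.000000)
Cv1 = (7.750000, 9.500000, -4.750000); divide by 9.500000 → v2 = (0.815789, 1.000000, -0.500000)
Cv2 = (8.763158, 12.578947, -8.815789); divide by 12.578947 → v3 = (0.696653, 1.000000, -0.700837)
Requested entry of v3: -670/956 = -0.70084

-0.70084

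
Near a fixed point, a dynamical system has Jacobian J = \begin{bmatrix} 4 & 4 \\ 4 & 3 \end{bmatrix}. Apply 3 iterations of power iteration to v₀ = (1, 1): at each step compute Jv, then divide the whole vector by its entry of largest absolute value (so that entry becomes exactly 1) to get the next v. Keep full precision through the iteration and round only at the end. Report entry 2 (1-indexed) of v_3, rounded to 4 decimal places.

0.8827

Jv0 = (8.00000, 7.00000); divide by 8.00000 → v1 = (1.00000, 0.87500)
Jv1 = (7.50000, 6.62500); divide by 7.50000 → v2 = (1.00000, 0.88333)
Jv2 = (7.53333, 6.65000); divide by 7.53333 → v3 = (1.00000, 0.88274)
Requested entry of v3: 399/452 = 0.8827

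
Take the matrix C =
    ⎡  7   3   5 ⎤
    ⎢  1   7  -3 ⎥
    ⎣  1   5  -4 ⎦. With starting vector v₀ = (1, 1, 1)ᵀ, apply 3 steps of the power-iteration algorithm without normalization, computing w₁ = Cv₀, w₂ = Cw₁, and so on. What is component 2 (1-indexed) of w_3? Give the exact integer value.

w1 = Cv₀ = (15, 5, 2)
w2 = Cw1 = (130, 44, 32)
w3 = Cw2 = (1202, 342, 222)
The requested component of w3 is 342.

342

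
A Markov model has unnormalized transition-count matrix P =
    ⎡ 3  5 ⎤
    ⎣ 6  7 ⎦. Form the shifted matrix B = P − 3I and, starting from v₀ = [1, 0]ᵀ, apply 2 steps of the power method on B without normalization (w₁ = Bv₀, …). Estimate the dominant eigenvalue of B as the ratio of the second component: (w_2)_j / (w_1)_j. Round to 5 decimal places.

4.00000

B = P − 3I has rows (0, 5); (6, 4)
w1 = Bv₀ = (0, 6)
w2 = Bw1 = (30, 24)
Ratio: 24/6 = 4.00000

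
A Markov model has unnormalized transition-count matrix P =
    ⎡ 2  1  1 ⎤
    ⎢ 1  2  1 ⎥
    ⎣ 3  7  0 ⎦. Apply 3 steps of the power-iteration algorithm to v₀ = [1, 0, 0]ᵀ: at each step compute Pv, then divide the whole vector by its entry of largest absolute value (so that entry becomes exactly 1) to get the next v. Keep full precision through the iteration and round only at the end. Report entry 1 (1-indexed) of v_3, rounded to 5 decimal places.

0.49315

Pv0 = (2.000000, 1.000000, 3.000000); divide by 3.000000 → v1 = (0.666667, 0.333333, 1.000000)
Pv1 = (2.666667, 2.333333, 4.333333); divide by 4.333333 → v2 = (0.615385, 0.538462, 1.000000)
Pv2 = (2.769231, 2.692308, 5.615385); divide by 5.615385 → v3 = (0.493151, 0.479452, 1.000000)
Requested entry of v3: 36/73 = 0.49315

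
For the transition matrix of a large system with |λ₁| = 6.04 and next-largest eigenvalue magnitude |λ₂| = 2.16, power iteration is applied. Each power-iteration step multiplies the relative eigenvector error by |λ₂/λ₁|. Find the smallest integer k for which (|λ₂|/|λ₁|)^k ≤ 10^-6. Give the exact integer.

14

|λ₂/λ₁| = 2.16/6.04 = 0.35762
Need k ≥ ln(10^-6) / ln(0.35762) = -13.8155 / -1.0283 ≈ 13.435
Smallest integer k satisfying the bound: 14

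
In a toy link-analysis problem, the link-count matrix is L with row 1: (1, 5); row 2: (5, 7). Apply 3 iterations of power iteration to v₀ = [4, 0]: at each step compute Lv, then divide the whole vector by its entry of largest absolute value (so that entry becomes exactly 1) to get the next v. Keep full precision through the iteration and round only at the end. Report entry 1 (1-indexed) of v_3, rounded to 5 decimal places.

0.55122

Lv0 = (4.000000, 20.000000); divide by 20.000000 → v1 = (0.200000, 1.000000)
Lv1 = (5.200000, 8.000000); divide by 8.000000 → v2 = (0.650000, 1.000000)
Lv2 = (5.650000, 10.250000); divide by 10.250000 → v3 = (0.551220, 1.000000)
Requested entry of v3: 904/1640 = 0.55122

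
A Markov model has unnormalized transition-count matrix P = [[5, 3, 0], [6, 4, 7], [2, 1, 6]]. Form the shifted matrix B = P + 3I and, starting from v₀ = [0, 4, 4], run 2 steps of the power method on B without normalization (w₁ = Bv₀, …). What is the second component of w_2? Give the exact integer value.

B = P + 3I has rows (8, 3, 0); (6, 7, 7); (2, 1, 9)
w1 = Bv₀ = (8·0 + 3·4 + 0·4; 6·0 + 7·4 + 7·4; 2·0 + 1·4 + 9·4) = (12, 56, 40)
w2 = Bw1 = (8·12 + 3·56 + 0·40; 6·12 + 7·56 + 7·40; 2·12 + 1·56 + 9·40) = (264, 744, 440)
Requested component of w2: 744

744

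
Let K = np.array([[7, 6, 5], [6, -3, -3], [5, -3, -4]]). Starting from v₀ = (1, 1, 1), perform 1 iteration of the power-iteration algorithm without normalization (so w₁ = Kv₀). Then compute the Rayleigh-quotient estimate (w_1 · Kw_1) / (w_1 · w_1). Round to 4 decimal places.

w1 = Kv₀ = (7·1 + 6·1 + 5·1; 6·1 + (-3)·1 + (-3)·1; 5·1 + (-3)·1 + (-4)·1) = (18, 0, -2)
Kw1 = (116, 114, 98)
w1·Kw1 = 18·116 + 0·114 + (-2)·98 = 1892; w1·w1 = 18·18 + 0·0 + (-2)·(-2) = 328
λ ≈ 1892/328 = 5.7683

5.7683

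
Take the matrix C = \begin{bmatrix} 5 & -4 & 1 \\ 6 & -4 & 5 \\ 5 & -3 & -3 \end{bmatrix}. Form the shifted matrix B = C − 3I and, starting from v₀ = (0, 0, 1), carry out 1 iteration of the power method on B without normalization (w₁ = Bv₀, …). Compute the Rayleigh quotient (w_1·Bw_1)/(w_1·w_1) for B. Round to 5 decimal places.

B = C − 3I has rows (2, -4, 1); (6, -7, 5); (5, -3, -6)
w1 = Bv₀ = (2·0 + (-4)·0 + 1·1; 6·0 + (-7)·0 + 5·1; 5·0 + (-3)·0 + (-6)·1) = (1, 5, -6)
Bw1 = (-24, -59, 26)
w1·Bw1 = -475; w1·w1 = 62; μ ≈ -475/62 = -7.66129

μ ≈ -7.66129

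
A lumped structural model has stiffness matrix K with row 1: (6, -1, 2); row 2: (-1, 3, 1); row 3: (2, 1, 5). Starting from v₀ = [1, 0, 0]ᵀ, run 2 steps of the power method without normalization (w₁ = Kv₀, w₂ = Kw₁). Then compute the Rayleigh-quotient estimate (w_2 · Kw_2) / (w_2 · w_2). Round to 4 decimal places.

w1 = Kv₀ = (6·1 + (-1)·0 + 2·0; (-1)·1 + 3·0 + 1·0; 2·1 + 1·0 + 5·0) = (6, -1, 2)
w2 = Kw1 = (6·6 + (-1)·(-1) + 2·2; (-1)·6 + 3·(-1) + 1·2; 2·6 + 1·(-1) + 5·2) = (41, -7, 21)
Kw2 = (295, -41, 180)
w2·Kw2 = 41·295 + (-7)·(-41) + 21·180 = 16162; w2·w2 = 41·41 + (-7)·(-7) + 21·21 = 2171
λ ≈ 16162/2171 = 7.4445

λ ≈ 7.4445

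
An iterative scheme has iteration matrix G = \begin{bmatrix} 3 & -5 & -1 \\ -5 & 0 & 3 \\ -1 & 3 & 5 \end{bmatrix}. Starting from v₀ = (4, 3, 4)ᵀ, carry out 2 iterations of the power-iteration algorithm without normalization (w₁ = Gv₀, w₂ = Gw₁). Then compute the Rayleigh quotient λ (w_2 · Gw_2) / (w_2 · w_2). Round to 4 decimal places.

5.7817

w1 = Gv₀ = (-7, -8, 25)
w2 = Gw1 = (-6, 110, 108)
Gw2 = (-676, 354, 876)
w2·Gw2 = (-6)·(-676) + 110·354 + 108·876 = 137604; w2·w2 = (-6)·(-6) + 110·110 + 108·108 = 23800
λ ≈ 137604/23800 = 5.7817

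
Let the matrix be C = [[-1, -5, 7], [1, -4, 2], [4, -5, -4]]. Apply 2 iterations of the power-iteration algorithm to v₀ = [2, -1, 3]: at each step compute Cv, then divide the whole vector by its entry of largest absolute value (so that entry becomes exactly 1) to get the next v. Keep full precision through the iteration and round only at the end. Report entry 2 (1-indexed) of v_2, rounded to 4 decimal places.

Cv0 = (24.00000, 12.00000, 1.00000); divide by 24.00000 → v1 = (1.00000, 0.50000, 0.04167)
Cv1 = (-3.20833, -0.91667, 1.33333); divide by -3.20833 → v2 = (1.00000, 0.28571, -0.41558)
Requested entry of v2: -22/-77 = 0.2857

0.2857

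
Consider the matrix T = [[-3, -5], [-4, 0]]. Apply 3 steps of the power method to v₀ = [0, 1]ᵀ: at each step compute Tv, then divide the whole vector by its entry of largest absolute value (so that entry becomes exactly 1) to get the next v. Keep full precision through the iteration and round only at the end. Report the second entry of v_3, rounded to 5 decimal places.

Tv0 = (-5.000000, 0.000000); divide by -5.000000 → v1 = (1.000000, 0.000000)
Tv1 = (-3.000000, -4.000000); divide by -4.000000 → v2 = (0.750000, 1.000000)
Tv2 = (-7.250000, -3.000000); divide by -7.250000 → v3 = (1.000000, 0.413793)
Requested entry of v3: -60/-145 = 0.41379

0.41379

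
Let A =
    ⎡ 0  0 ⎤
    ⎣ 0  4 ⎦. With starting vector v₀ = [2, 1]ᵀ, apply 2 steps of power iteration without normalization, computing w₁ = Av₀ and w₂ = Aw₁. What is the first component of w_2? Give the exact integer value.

w1 = Av₀ = (0, 4)
w2 = Aw1 = (0, 16)
The requested component of w2 is 0.

0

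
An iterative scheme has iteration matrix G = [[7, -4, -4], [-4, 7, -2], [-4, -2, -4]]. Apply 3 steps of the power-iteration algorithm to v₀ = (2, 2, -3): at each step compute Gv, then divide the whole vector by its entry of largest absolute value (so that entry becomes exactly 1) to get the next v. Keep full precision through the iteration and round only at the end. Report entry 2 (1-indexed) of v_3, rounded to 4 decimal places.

-0.0408

Gv0 = (18.00000, 12.00000, 0.00000); divide by 18.00000 → v1 = (1.00000, 0.66667, 0.00000)
Gv1 = (4.33333, 0.66667, -5.33333); divide by -5.33333 → v2 = (-0.81250, -0.12500, 1.00000)
Gv2 = (-9.18750, 0.37500, -0.50000); divide by -9.18750 → v3 = (1.00000, -0.04082, 0.05442)
Requested entry of v3: -36/882 = -0.0408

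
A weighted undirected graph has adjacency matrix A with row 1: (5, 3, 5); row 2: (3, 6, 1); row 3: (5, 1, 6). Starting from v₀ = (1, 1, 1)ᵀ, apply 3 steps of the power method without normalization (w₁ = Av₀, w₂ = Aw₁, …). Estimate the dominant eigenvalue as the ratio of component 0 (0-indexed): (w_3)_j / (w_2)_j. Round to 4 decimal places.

w1 = Av₀ = (13, 10, 12)
w2 = Aw1 = (155, 111, 147)
w3 = Aw2 = (1843, 1278, 1768)
Ratio at component: 1843 / 155 = 11.8903

λ ≈ 11.8903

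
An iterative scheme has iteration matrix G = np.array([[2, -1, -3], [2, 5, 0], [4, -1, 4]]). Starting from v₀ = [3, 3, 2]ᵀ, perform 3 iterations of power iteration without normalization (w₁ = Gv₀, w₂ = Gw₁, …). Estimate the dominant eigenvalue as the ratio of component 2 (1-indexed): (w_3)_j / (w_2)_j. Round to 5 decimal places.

w1 = Gv₀ = (-3, 21, 17)
w2 = Gw1 = (-78, 99, 35)
w3 = Gw2 = (-360, 339, -271)
Ratio at component: 339 / 99 = 3.42424

λ ≈ 3.42424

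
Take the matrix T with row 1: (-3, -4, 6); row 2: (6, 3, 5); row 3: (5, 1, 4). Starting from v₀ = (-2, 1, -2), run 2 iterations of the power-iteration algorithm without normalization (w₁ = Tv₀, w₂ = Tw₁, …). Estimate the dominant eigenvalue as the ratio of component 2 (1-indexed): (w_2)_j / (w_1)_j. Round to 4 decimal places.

λ ≈ 10.6316

w1 = Tv₀ = ((-3)·(-2) + (-4)·1 + 6·(-2); 6·(-2) + 3·1 + 5·(-2); 5·(-2) + 1·1 + 4·(-2)) = (-10, -19, -17)
w2 = Tw1 = ((-3)·(-10) + (-4)·(-19) + 6·(-17); 6·(-10) + 3·(-19) + 5·(-17); 5·(-10) + 1·(-19) + 4·(-17)) = (4, -202, -137)
Ratio at component: -202 / -19 = 10.6316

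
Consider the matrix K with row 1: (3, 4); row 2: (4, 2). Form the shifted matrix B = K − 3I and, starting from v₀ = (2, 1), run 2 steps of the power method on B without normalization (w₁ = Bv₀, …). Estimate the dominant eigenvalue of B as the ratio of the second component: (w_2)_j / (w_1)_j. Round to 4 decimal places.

1.2857

B = K − 3I has rows (0, 4); (4, -1)
w1 = Bv₀ = (4, 7)
w2 = Bw1 = (28, 9)
Ratio: 9/7 = 1.2857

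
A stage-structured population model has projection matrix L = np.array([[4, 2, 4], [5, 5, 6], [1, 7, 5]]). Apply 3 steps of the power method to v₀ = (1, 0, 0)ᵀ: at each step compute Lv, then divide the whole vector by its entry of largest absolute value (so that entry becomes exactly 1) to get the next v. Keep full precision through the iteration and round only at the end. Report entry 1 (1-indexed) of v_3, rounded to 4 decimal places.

0.5949

Lv0 = (4.00000, 5.00000, 1.00000); divide by 5.00000 → v1 = (0.80000, 1.00000, 0.20000)
Lv1 = (6.00000, 10.20000, 8.80000); divide by 10.20000 → v2 = (0.58824, 1.00000, 0.86275)
Lv2 = (7.80392, 13.11765, 11.90196); divide by 13.11765 → v3 = (0.59492, 1.00000, 0.90732)
Requested entry of v3: 398/669 = 0.5949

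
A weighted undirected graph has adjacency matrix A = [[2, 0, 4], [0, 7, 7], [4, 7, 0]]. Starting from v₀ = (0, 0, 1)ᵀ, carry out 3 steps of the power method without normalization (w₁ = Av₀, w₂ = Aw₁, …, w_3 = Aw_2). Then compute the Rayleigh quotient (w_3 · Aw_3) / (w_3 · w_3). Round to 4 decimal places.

11.2786

w1 = Av₀ = (4, 7, 0)
w2 = Aw1 = (8, 49, 65)
w3 = Aw2 = (276, 798, 375)
Aw3 = (2052, 8211, 6690)
w3·Aw3 = 276·2052 + 798·8211 + 375·6690 = 9627480; w3·w3 = 276·276 + 798·798 + 375·375 = 853605
λ ≈ 9627480/853605 = 11.2786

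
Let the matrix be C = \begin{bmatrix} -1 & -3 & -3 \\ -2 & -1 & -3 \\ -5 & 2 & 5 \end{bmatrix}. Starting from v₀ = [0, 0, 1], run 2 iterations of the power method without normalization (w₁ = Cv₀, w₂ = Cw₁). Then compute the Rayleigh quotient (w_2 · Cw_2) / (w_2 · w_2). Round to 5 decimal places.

λ ≈ 5.54954

w1 = Cv₀ = ((-1)·0 + (-3)·0 + (-3)·1; (-2)·0 + (-1)·0 + (-3)·1; (-5)·0 + 2·0 + 5·1) = (-3, -3, 5)
w2 = Cw1 = ((-1)·(-3) + (-3)·(-3) + (-3)·5; (-2)·(-3) + (-1)·(-3) + (-3)·5; (-5)·(-3) + 2·(-3) + 5·5) = (-3, -6, 34)
Cw2 = (-81, -90, 173)
w2·Cw2 = (-3)·(-81) + (-6)·(-90) + 34·173 = 6665; w2·w2 = (-3)·(-3) + (-6)·(-6) + 34·34 = 1201
λ ≈ 6665/1201 = 5.54954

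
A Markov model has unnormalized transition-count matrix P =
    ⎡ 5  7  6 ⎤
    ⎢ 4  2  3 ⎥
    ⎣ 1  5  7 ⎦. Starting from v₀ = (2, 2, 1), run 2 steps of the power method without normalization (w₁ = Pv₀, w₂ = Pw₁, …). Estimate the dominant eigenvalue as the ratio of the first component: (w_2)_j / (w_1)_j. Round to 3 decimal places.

w1 = Pv₀ = (5·2 + 7·2 + 6·1; 4·2 + 2·2 + 3·1; 1·2 + 5·2 + 7·1) = (30, 15, 19)
w2 = Pw1 = (5·30 + 7·15 + 6·19; 4·30 + 2·15 + 3·19; 1·30 + 5·15 + 7·19) = (369, 207, 238)
Ratio at component: 369 / 30 = 12.300

12.300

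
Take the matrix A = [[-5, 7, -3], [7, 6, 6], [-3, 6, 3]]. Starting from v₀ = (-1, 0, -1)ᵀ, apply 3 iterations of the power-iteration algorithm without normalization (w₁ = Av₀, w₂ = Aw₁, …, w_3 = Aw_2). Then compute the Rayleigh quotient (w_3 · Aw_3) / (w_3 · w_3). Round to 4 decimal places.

w1 = Av₀ = ((-5)·(-1) + 7·0 + (-3)·(-1); 7·(-1) + 6·0 + 6·(-1); (-3)·(-1) + 6·0 + 3·(-1)) = (8, -13, 0)
w2 = Aw1 = ((-5)·8 + 7·(-13) + (-3)·0; 7·8 + 6·(-13) + 6·0; (-3)·8 + 6·(-13) + 3·0) = (-131, -22, -102)
w3 = Aw2 = (807, -1661, -45)
Aw3 = (-15527, -4587, -12522)
w3·Aw3 = 807·(-15527) + (-1661)·(-4587) + (-45)·(-12522) = -4347792; w3·w3 = 807·807 + (-1661)·(-1661) + (-45)·(-45) = 3412195
λ ≈ -4347792/3412195 = -1.2742

-1.2742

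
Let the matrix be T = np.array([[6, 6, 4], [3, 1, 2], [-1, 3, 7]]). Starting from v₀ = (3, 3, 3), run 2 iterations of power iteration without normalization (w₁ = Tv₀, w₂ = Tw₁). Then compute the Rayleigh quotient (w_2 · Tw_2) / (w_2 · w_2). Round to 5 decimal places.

w1 = Tv₀ = (6·3 + 6·3 + 4·3; 3·3 + 1·3 + 2·3; (-1)·3 + 3·3 + 7·3) = (48, 18, 27)
w2 = Tw1 = (6·48 + 6·18 + 4·27; 3·48 + 1·18 + 2·27; (-1)·48 + 3·18 + 7·27) = (504, 216, 195)
Tw2 = (5100, 2118, 1509)
w2·Tw2 = 504·5100 + 216·2118 + 195·1509 = 3322143; w2·w2 = 504·504 + 216·216 + 195·195 = 338697
λ ≈ 3322143/338697 = 9.80860

λ ≈ 9.80860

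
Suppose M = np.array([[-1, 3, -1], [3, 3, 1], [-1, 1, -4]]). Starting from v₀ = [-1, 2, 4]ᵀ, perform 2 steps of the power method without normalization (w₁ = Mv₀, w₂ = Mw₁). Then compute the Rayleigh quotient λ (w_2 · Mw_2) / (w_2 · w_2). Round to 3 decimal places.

w1 = Mv₀ = ((-1)·(-1) + 3·2 + (-1)·4; 3·(-1) + 3·2 + 1·4; (-1)·(-1) + 1·2 + (-4)·4) = (3, 7, -13)
w2 = Mw1 = ((-1)·3 + 3·7 + (-1)·(-13); 3·3 + 3·7 + 1·(-13); (-1)·3 + 1·7 + (-4)·(-13)) = (31, 17, 56)
Mw2 = (-36, 200, -238)
w2·Mw2 = 31·(-36) + 17·200 + 56·(-238) = -11044; w2·w2 = 31·31 + 17·17 + 56·56 = 4386
λ ≈ -11044/4386 = -2.518

-2.518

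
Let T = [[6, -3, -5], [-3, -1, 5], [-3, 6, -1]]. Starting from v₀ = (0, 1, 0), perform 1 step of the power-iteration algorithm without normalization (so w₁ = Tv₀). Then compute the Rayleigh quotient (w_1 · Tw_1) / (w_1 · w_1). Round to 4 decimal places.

w1 = Tv₀ = (-3, -1, 6)
Tw1 = (-45, 40, -3)
w1·Tw1 = (-3)·(-45) + (-1)·40 + 6·(-3) = 77; w1·w1 = (-3)·(-3) + (-1)·(-1) + 6·6 = 46
λ ≈ 77/46 = 1.6739

1.6739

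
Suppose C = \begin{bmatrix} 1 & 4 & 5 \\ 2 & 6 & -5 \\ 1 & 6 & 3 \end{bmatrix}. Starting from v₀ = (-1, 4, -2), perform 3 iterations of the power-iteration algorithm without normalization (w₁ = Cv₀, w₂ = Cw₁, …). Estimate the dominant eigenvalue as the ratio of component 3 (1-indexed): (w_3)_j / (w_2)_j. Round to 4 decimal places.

6.7097

w1 = Cv₀ = (5, 32, 17)
w2 = Cw1 = (218, 117, 248)
w3 = Cw2 = (1926, -102, 1664)
Ratio at component: 1664 / 248 = 6.7097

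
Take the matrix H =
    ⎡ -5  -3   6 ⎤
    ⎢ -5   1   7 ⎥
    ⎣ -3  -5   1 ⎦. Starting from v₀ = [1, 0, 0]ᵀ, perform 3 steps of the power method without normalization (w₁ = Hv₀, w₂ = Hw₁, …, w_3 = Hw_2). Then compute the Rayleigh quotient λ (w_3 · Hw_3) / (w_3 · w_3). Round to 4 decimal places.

w1 = Hv₀ = ((-5)·1 + (-3)·0 + 6·0; (-5)·1 + 1·0 + 7·0; (-3)·1 + (-5)·0 + 1·0) = (-5, -5, -3)
w2 = Hw1 = ((-5)·(-5) + (-3)·(-5) + 6·(-3); (-5)·(-5) + 1·(-5) + 7·(-3); (-3)·(-5) + (-5)·(-5) + 1·(-3)) = (22, -1, 37)
w3 = Hw2 = (115, 148, -24)
Hw3 = (-1163, -595, -1109)
w3·Hw3 = 115·(-1163) + 148·(-595) + (-24)·(-1109) = -195189; w3·w3 = 115·115 + 148·148 + (-24)·(-24) = 35705
λ ≈ -195189/35705 = -5.4667

-5.4667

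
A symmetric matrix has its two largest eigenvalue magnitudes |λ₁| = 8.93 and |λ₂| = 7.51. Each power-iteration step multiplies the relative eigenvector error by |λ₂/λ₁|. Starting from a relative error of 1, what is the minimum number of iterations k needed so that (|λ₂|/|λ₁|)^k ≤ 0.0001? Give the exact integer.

|λ₂/λ₁| = 7.51/8.93 = 0.84099
Need k ≥ ln(0.0001) / ln(0.84099) = -9.2103 / -0.1732 ≈ 53.183
Smallest integer k satisfying the bound: 54

54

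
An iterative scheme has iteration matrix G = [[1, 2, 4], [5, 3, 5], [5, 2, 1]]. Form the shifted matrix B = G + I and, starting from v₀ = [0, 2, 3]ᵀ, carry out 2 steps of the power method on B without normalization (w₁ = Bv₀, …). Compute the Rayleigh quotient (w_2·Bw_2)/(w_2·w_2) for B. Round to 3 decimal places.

B = G + I has rows (2, 2, 4); (5, 4, 5); (5, 2, 2)
w1 = Bv₀ = (16, 23, 10)
w2 = Bw1 = (118, 222, 146)
Bw2 = (1264, 2208, 1326)
w2·Bw2 = 832924; w2·w2 = 84524; μ ≈ 832924/84524 = 9.854

9.854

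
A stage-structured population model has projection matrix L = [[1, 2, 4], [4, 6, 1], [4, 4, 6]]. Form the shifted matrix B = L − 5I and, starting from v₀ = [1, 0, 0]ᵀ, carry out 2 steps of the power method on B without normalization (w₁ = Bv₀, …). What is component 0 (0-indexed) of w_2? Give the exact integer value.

40

B = L − 5I has rows (-4, 2, 4); (4, 1, 1); (4, 4, 1)
w1 = Bv₀ = (-4, 4, 4)
w2 = Bw1 = (40, -8, 4)
Requested component of w2: 40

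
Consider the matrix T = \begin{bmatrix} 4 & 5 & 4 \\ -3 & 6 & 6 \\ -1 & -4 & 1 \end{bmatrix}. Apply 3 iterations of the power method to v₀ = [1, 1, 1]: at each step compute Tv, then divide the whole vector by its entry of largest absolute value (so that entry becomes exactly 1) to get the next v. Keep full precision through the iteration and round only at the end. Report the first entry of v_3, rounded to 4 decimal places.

Tv0 = (13.00000, 9.00000, -4.00000); divide by 13.00000 → v1 = (1.00000, 0.69231, -0.30769)
Tv1 = (6.23077, -0.69231, -4.07692); divide by 6.23077 → v2 = (1.00000, -0.11111, -0.65432)
Tv2 = (0.82716, -7.59259, -1.20988); divide by -7.59259 → v3 = (-0.10894, 1.00000, 0.15935)
Requested entry of v3: 67/-615 = -0.1089

-0.1089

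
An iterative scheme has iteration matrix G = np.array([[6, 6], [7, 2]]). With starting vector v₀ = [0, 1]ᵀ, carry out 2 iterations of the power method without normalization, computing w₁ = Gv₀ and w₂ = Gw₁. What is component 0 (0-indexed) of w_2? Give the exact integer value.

48

w1 = Gv₀ = (6·0 + 6·1; 7·0 + 2·1) = (6, 2)
w2 = Gw1 = (6·6 + 6·2; 7·6 + 2·2) = (48, 46)
The requested component of w2 is 48.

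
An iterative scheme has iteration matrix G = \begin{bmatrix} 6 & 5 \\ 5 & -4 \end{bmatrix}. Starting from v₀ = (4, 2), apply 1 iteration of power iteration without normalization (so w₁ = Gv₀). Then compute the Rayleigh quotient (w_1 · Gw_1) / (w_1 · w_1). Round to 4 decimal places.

8.0308

w1 = Gv₀ = (34, 12)
Gw1 = (264, 122)
w1·Gw1 = 34·264 + 12·122 = 10440; w1·w1 = 34·34 + 12·12 = 1300
λ ≈ 10440/1300 = 8.0308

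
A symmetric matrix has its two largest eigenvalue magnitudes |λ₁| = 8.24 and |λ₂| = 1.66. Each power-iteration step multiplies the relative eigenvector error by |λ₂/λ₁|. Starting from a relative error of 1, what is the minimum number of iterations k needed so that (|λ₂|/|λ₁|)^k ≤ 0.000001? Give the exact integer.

9

|λ₂/λ₁| = 1.66/8.24 = 0.20146
Need k ≥ ln(0.000001) / ln(0.20146) = -13.8155 / -1.6022 ≈ 8.623
Smallest integer k satisfying the bound: 9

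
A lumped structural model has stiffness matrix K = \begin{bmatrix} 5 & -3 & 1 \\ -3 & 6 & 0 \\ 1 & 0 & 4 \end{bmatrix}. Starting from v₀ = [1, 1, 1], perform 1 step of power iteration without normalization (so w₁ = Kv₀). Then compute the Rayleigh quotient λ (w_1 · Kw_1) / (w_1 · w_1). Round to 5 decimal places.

w1 = Kv₀ = (5·1 + (-3)·1 + 1·1; (-3)·1 + 6·1 + 0·1; 1·1 + 0·1 + 4·1) = (3, 3, 5)
Kw1 = (11, 9, 23)
w1·Kw1 = 3·11 + 3·9 + 5·23 = 175; w1·w1 = 3·3 + 3·3 + 5·5 = 43
λ ≈ 175/43 = 4.06977

4.06977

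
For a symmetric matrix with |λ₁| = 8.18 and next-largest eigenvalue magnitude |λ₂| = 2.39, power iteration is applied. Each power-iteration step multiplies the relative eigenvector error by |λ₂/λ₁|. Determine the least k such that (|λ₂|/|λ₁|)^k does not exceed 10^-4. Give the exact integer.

8

|λ₂/λ₁| = 2.39/8.18 = 0.29218
Need k ≥ ln(10^-4) / ln(0.29218) = -9.2103 / -1.2304 ≈ 7.486
Smallest integer k satisfying the bound: 8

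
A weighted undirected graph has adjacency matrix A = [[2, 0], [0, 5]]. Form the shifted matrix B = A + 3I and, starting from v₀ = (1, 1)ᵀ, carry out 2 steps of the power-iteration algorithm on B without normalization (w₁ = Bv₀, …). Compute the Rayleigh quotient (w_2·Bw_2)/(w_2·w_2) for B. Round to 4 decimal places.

B = A + 3I has rows (5, 0); (0, 8)
w1 = Bv₀ = (5·1 + 0·1; 0·1 + 8·1) = (5, 8)
w2 = Bw1 = (5·5 + 0·8; 0·5 + 8·8) = (25, 64)
Bw2 = (125, 512)
w2·Bw2 = 35893; w2·w2 = 4721; μ ≈ 35893/4721 = 7.6028

7.6028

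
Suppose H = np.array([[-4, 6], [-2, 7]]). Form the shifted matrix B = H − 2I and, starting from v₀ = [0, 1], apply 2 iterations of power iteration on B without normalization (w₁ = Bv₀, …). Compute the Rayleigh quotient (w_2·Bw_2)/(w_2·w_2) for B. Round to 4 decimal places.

B = H − 2I has rows (-6, 6); (-2, 5)
w1 = Bv₀ = ((-6)·0 + 6·1; (-2)·0 + 5·1) = (6, 5)
w2 = Bw1 = ((-6)·6 + 6·5; (-2)·6 + 5·5) = (-6, 13)
Bw2 = (114, 77)
w2·Bw2 = 317; w2·w2 = 205; μ ≈ 317/205 = 1.5463

1.5463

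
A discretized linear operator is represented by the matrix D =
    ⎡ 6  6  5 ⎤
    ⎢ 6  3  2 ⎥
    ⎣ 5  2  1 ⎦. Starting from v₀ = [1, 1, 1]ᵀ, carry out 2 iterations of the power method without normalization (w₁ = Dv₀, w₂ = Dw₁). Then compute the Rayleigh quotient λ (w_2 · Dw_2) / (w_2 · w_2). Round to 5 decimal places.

w1 = Dv₀ = (6·1 + 6·1 + 5·1; 6·1 + 3·1 + 2·1; 5·1 + 2·1 + 1·1) = (17, 11, 8)
w2 = Dw1 = (6·17 + 6·11 + 5·8; 6·17 + 3·11 + 2·8; 5·17 + 2·11 + 1·8) = (208, 151, 115)
Dw2 = (2729, 1931, 1457)
w2·Dw2 = 208·2729 + 151·1931 + 115·1457 = 1026768; w2·w2 = 208·208 + 151·151 + 115·115 = 79290
λ ≈ 1026768/79290 = 12.94953

12.94953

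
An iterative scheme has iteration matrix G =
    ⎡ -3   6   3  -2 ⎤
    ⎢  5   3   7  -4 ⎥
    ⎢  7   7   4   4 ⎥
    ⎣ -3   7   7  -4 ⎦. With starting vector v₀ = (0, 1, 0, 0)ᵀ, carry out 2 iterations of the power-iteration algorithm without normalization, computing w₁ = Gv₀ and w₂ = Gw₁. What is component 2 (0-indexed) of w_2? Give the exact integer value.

w1 = Gv₀ = ((-3)·0 + 6·1 + 3·0 + (-2)·0; 5·0 + 3·1 + 7·0 + (-4)·0; 7·0 + 7·1 + 4·0 + 4·0; (-3)·0 + 7·1 + 7·0 + (-4)·0) = (6, 3, 7, 7)
w2 = Gw1 = ((-3)·6 + 6·3 + 3·7 + (-2)·7; 5·6 + 3·3 + 7·7 + (-4)·7; 7·6 + 7·3 + 4·7 + 4·7; (-3)·6 + 7·3 + 7·7 + (-4)·7) = (7, 60, 119, 24)
The requested component of w2 is 119.

119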